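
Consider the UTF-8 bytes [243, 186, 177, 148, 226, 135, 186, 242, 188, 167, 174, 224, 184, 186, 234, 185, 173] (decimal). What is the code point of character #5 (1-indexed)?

U+AE6D

Offset 0: leading byte 0xF3 = 11110011 → 4-byte char #1 = F3 BA B1 94.
Offset 4: leading byte 0xE2 = 11100010 → 3-byte char #2 = E2 87 BA.
Offset 7: leading byte 0xF2 = 11110010 → 4-byte char #3 = F2 BC A7 AE.
Offset 11: leading byte 0xE0 = 11100000 → 3-byte char #4 = E0 B8 BA.
Offset 14: leading byte 0xEA = 11101010 → 3-byte char #5 = EA B9 AD.
Leading byte 0xEA = 11101010 matches 1110xxxx → 3-byte sequence.
Byte 1: 0xEA = 11101010, payload 1010 (4 bits).
Byte 2: 0xB9 = 10111001 (10xxxxxx ✓), payload 111001.
Byte 3: 0xAD = 10101101 (10xxxxxx ✓), payload 101101.
Concatenate: 1010111001101101 = 0xAE6D (16 bits → U+AE6D).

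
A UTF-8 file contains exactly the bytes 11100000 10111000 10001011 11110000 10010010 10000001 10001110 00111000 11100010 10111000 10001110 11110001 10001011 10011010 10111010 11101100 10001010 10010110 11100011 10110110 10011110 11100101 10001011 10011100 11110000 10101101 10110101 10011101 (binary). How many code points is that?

9

Byte at offset 0: 0xE0 = 11100000 → 3-byte char (#1). Advance 3.
Byte at offset 3: 0xF0 = 11110000 → 4-byte char (#2). Advance 4.
Byte at offset 7: 0x38 = 00111000 → 1-byte char (#3). Advance 1.
Byte at offset 8: 0xE2 = 11100010 → 3-byte char (#4). Advance 3.
Byte at offset 11: 0xF1 = 11110001 → 4-byte char (#5). Advance 4.
Byte at offset 15: 0xEC = 11101100 → 3-byte char (#6). Advance 3.
Byte at offset 18: 0xE3 = 11100011 → 3-byte char (#7). Advance 3.
Byte at offset 21: 0xE5 = 11100101 → 3-byte char (#8). Advance 3.
Byte at offset 24: 0xF0 = 11110000 → 4-byte char (#9). Advance 4.
Reached end at offset 28 after 9 code points.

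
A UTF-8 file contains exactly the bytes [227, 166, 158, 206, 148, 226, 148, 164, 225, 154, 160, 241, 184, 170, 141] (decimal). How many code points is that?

5

Byte at offset 0: 0xE3 = 11100011 → 3-byte char (#1). Advance 3.
Byte at offset 3: 0xCE = 11001110 → 2-byte char (#2). Advance 2.
Byte at offset 5: 0xE2 = 11100010 → 3-byte char (#3). Advance 3.
Byte at offset 8: 0xE1 = 11100001 → 3-byte char (#4). Advance 3.
Byte at offset 11: 0xF1 = 11110001 → 4-byte char (#5). Advance 4.
Reached end at offset 15 after 5 code points.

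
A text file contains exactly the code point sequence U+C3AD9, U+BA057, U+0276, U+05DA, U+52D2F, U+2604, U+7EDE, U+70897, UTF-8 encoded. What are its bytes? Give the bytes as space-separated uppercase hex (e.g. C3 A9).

F3 83 AB 99 F2 BA 81 97 C9 B6 D7 9A F1 92 B4 AF E2 98 84 E7 BB 9E F1 B0 A2 97

U+C3AD9: 4-byte form → F3 83 AB 99.
U+BA057: 4-byte form → F2 BA 81 97.
U+0276: 2-byte form → C9 B6.
U+05DA: 2-byte form → D7 9A.
U+52D2F: 4-byte form → F1 92 B4 AF.
U+2604: 3-byte form → E2 98 84.
U+7EDE: 3-byte form → E7 BB 9E.
U+70897: 4-byte form → F1 B0 A2 97.
Concatenated (26 bytes): F3 83 AB 99 F2 BA 81 97 C9 B6 D7 9A F1 92 B4 AF E2 98 84 E7 BB 9E F1 B0 A2 97.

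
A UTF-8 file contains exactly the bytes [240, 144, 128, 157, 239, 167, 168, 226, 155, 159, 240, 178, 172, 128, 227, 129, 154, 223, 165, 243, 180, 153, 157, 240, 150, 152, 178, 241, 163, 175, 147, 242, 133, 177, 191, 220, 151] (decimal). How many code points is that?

Byte at offset 0: 0xF0 = 11110000 → 4-byte char (#1). Advance 4.
Byte at offset 4: 0xEF = 11101111 → 3-byte char (#2). Advance 3.
Byte at offset 7: 0xE2 = 11100010 → 3-byte char (#3). Advance 3.
Byte at offset 10: 0xF0 = 11110000 → 4-byte char (#4). Advance 4.
Byte at offset 14: 0xE3 = 11100011 → 3-byte char (#5). Advance 3.
Byte at offset 17: 0xDF = 11011111 → 2-byte char (#6). Advance 2.
Byte at offset 19: 0xF3 = 11110011 → 4-byte char (#7). Advance 4.
Byte at offset 23: 0xF0 = 11110000 → 4-byte char (#8). Advance 4.
Byte at offset 27: 0xF1 = 11110001 → 4-byte char (#9). Advance 4.
Byte at offset 31: 0xF2 = 11110010 → 4-byte char (#10). Advance 4.
Byte at offset 35: 0xDC = 11011100 → 2-byte char (#11). Advance 2.
Reached end at offset 37 after 11 code points.

11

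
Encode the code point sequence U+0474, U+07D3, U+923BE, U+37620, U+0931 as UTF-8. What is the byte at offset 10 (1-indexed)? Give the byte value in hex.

0xB7

1-indexed offset 10 is 0-indexed offset 9.
U+0474 → 2-byte form D1 B4 at offsets 0–1.
U+07D3 → 2-byte form DF 93 at offsets 2–3.
U+923BE → 4-byte form F2 92 8E BE at offsets 4–7.
U+37620 → 4-byte form F0 B7 98 A0 at offsets 8–11.
Offset 9 falls in char 4's range; it's byte 2 of F0 B7 98 A0 = 0xB7.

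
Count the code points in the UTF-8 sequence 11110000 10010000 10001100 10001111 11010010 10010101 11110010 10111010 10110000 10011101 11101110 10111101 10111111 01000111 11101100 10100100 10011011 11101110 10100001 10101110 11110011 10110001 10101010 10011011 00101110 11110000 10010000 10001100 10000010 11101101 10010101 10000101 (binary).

11

Byte at offset 0: 0xF0 = 11110000 → 4-byte char (#1). Advance 4.
Byte at offset 4: 0xD2 = 11010010 → 2-byte char (#2). Advance 2.
Byte at offset 6: 0xF2 = 11110010 → 4-byte char (#3). Advance 4.
Byte at offset 10: 0xEE = 11101110 → 3-byte char (#4). Advance 3.
Byte at offset 13: 0x47 = 01000111 → 1-byte char (#5). Advance 1.
Byte at offset 14: 0xEC = 11101100 → 3-byte char (#6). Advance 3.
Byte at offset 17: 0xEE = 11101110 → 3-byte char (#7). Advance 3.
Byte at offset 20: 0xF3 = 11110011 → 4-byte char (#8). Advance 4.
Byte at offset 24: 0x2E = 00101110 → 1-byte char (#9). Advance 1.
Byte at offset 25: 0xF0 = 11110000 → 4-byte char (#10). Advance 4.
Byte at offset 29: 0xED = 11101101 → 3-byte char (#11). Advance 3.
Reached end at offset 32 after 11 code points.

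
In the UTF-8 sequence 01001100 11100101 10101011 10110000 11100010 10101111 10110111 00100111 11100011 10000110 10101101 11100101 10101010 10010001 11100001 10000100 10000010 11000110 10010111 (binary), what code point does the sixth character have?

U+5A91

Offset 0: leading byte 0x4C = 01001100 → 1-byte char #1 = 4C.
Offset 1: leading byte 0xE5 = 11100101 → 3-byte char #2 = E5 AB B0.
Offset 4: leading byte 0xE2 = 11100010 → 3-byte char #3 = E2 AF B7.
Offset 7: leading byte 0x27 = 00100111 → 1-byte char #4 = 27.
Offset 8: leading byte 0xE3 = 11100011 → 3-byte char #5 = E3 86 AD.
Offset 11: leading byte 0xE5 = 11100101 → 3-byte char #6 = E5 AA 91.
Leading byte 0xE5 = 11100101 matches 1110xxxx → 3-byte sequence.
Byte 1: 0xE5 = 11100101, payload 0101 (4 bits).
Byte 2: 0xAA = 10101010 (10xxxxxx ✓), payload 101010.
Byte 3: 0x91 = 10010001 (10xxxxxx ✓), payload 010001.
Concatenate: 0101101010010001 = 0x5A91 (16 bits → U+5A91).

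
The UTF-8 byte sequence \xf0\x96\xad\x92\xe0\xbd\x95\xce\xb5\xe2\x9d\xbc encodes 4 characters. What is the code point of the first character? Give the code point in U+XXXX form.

Offset 0: leading byte 0xF0 = 11110000 → 4-byte char #1 = F0 96 AD 92.
Leading byte 0xF0 = 11110000 matches 11110xxx → 4-byte sequence.
Byte 1: 0xF0 = 11110000, payload 000 (3 bits).
Byte 2: 0x96 = 10010110 (10xxxxxx ✓), payload 010110.
Byte 3: 0xAD = 10101101 (10xxxxxx ✓), payload 101101.
Byte 4: 0x92 = 10010010 (10xxxxxx ✓), payload 010010.
Concatenate: 000010110101101010010 = 0x16B52 (21 bits → U+16B52).

U+16B52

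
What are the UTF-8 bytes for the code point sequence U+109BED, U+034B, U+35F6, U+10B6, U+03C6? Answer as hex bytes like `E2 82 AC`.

U+109BED: 4-byte form → F4 89 AF AD.
U+034B: 2-byte form → CD 8B.
U+35F6: 3-byte form → E3 97 B6.
U+10B6: 3-byte form → E1 82 B6.
U+03C6: 2-byte form → CF 86.
Concatenated (14 bytes): F4 89 AF AD CD 8B E3 97 B6 E1 82 B6 CF 86.

F4 89 AF AD CD 8B E3 97 B6 E1 82 B6 CF 86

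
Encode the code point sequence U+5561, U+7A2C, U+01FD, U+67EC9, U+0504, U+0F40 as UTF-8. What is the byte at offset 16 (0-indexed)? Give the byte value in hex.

U+5561 → 3-byte form E5 95 A1 at offsets 0–2.
U+7A2C → 3-byte form E7 A8 AC at offsets 3–5.
U+01FD → 2-byte form C7 BD at offsets 6–7.
U+67EC9 → 4-byte form F1 A7 BB 89 at offsets 8–11.
U+0504 → 2-byte form D4 84 at offsets 12–13.
U+0F40 → 3-byte form E0 BD 80 at offsets 14–16.
Offset 16 falls in char 6's range; it's byte 3 of E0 BD 80 = 0x80.

0x80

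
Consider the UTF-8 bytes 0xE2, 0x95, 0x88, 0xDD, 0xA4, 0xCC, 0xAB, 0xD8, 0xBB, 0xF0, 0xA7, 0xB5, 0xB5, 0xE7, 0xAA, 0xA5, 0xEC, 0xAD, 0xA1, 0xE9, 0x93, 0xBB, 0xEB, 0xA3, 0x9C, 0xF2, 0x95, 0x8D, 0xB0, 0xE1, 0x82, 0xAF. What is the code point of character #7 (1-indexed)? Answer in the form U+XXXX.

Offset 0: leading byte 0xE2 = 11100010 → 3-byte char #1 = E2 95 88.
Offset 3: leading byte 0xDD = 11011101 → 2-byte char #2 = DD A4.
Offset 5: leading byte 0xCC = 11001100 → 2-byte char #3 = CC AB.
Offset 7: leading byte 0xD8 = 11011000 → 2-byte char #4 = D8 BB.
Offset 9: leading byte 0xF0 = 11110000 → 4-byte char #5 = F0 A7 B5 B5.
Offset 13: leading byte 0xE7 = 11100111 → 3-byte char #6 = E7 AA A5.
Offset 16: leading byte 0xEC = 11101100 → 3-byte char #7 = EC AD A1.
Leading byte 0xEC = 11101100 matches 1110xxxx → 3-byte sequence.
Byte 1: 0xEC = 11101100, payload 1100 (4 bits).
Byte 2: 0xAD = 10101101 (10xxxxxx ✓), payload 101101.
Byte 3: 0xA1 = 10100001 (10xxxxxx ✓), payload 100001.
Concatenate: 1100101101100001 = 0xCB61 (16 bits → U+CB61).

U+CB61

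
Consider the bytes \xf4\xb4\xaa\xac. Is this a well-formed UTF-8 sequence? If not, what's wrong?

invalid (encodes a value above U+10FFFF)

Leading byte 0xF4 = 11110100 → 4-byte form.
Payload = 0x134AAC, which exceeds U+10FFFF, the maximum Unicode code point. (Leading bytes F5–FF, or F4 followed by ≥ 0x90, are invalid.)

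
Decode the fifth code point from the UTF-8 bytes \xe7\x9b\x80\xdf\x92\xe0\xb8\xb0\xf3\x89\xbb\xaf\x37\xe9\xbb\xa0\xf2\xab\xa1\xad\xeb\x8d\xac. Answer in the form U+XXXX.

U+0037

Offset 0: leading byte 0xE7 = 11100111 → 3-byte char #1 = E7 9B 80.
Offset 3: leading byte 0xDF = 11011111 → 2-byte char #2 = DF 92.
Offset 5: leading byte 0xE0 = 11100000 → 3-byte char #3 = E0 B8 B0.
Offset 8: leading byte 0xF3 = 11110011 → 4-byte char #4 = F3 89 BB AF.
Offset 12: leading byte 0x37 = 00110111 → 1-byte char #5 = 37.
Leading byte 0x37 = 00110111 matches 0xxxxxxx → 1-byte sequence.
Byte 1: 0x37 = 00110111, payload 0110111 (7 bits).
Concatenate: 0110111 = 0x37 (7 bits → U+0037).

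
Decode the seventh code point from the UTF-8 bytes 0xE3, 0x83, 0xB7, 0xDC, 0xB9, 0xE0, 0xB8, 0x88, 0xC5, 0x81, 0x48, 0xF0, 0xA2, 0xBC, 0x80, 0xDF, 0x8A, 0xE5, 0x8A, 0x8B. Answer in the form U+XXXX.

Offset 0: leading byte 0xE3 = 11100011 → 3-byte char #1 = E3 83 B7.
Offset 3: leading byte 0xDC = 11011100 → 2-byte char #2 = DC B9.
Offset 5: leading byte 0xE0 = 11100000 → 3-byte char #3 = E0 B8 88.
Offset 8: leading byte 0xC5 = 11000101 → 2-byte char #4 = C5 81.
Offset 10: leading byte 0x48 = 01001000 → 1-byte char #5 = 48.
Offset 11: leading byte 0xF0 = 11110000 → 4-byte char #6 = F0 A2 BC 80.
Offset 15: leading byte 0xDF = 11011111 → 2-byte char #7 = DF 8A.
Leading byte 0xDF = 11011111 matches 110xxxxx → 2-byte sequence.
Byte 1: 0xDF = 11011111, payload 11111 (5 bits).
Byte 2: 0x8A = 10001010 (10xxxxxx ✓), payload 001010.
Concatenate: 11111001010 = 0x7CA (11 bits → U+07CA).

U+07CA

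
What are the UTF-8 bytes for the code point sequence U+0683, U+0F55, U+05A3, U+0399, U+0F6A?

DA 83 E0 BD 95 D6 A3 CE 99 E0 BD AA

U+0683: 2-byte form → DA 83.
U+0F55: 3-byte form → E0 BD 95.
U+05A3: 2-byte form → D6 A3.
U+0399: 2-byte form → CE 99.
U+0F6A: 3-byte form → E0 BD AA.
Concatenated (12 bytes): DA 83 E0 BD 95 D6 A3 CE 99 E0 BD AA.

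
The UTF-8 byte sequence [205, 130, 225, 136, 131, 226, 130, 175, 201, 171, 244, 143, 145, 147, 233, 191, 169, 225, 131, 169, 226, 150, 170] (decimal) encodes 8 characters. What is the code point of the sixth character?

U+9FE9

Offset 0: leading byte 0xCD = 11001101 → 2-byte char #1 = CD 82.
Offset 2: leading byte 0xE1 = 11100001 → 3-byte char #2 = E1 88 83.
Offset 5: leading byte 0xE2 = 11100010 → 3-byte char #3 = E2 82 AF.
Offset 8: leading byte 0xC9 = 11001001 → 2-byte char #4 = C9 AB.
Offset 10: leading byte 0xF4 = 11110100 → 4-byte char #5 = F4 8F 91 93.
Offset 14: leading byte 0xE9 = 11101001 → 3-byte char #6 = E9 BF A9.
Leading byte 0xE9 = 11101001 matches 1110xxxx → 3-byte sequence.
Byte 1: 0xE9 = 11101001, payload 1001 (4 bits).
Byte 2: 0xBF = 10111111 (10xxxxxx ✓), payload 111111.
Byte 3: 0xA9 = 10101001 (10xxxxxx ✓), payload 101001.
Concatenate: 1001111111101001 = 0x9FE9 (16 bits → U+9FE9).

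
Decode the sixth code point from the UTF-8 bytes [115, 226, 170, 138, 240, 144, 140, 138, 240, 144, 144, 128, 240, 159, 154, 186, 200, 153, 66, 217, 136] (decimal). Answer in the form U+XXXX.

U+0219

Offset 0: leading byte 0x73 = 01110011 → 1-byte char #1 = 73.
Offset 1: leading byte 0xE2 = 11100010 → 3-byte char #2 = E2 AA 8A.
Offset 4: leading byte 0xF0 = 11110000 → 4-byte char #3 = F0 90 8C 8A.
Offset 8: leading byte 0xF0 = 11110000 → 4-byte char #4 = F0 90 90 80.
Offset 12: leading byte 0xF0 = 11110000 → 4-byte char #5 = F0 9F 9A BA.
Offset 16: leading byte 0xC8 = 11001000 → 2-byte char #6 = C8 99.
Leading byte 0xC8 = 11001000 matches 110xxxxx → 2-byte sequence.
Byte 1: 0xC8 = 11001000, payload 01000 (5 bits).
Byte 2: 0x99 = 10011001 (10xxxxxx ✓), payload 011001.
Concatenate: 01000011001 = 0x219 (11 bits → U+0219).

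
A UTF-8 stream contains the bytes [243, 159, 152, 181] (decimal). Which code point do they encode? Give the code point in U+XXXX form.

Leading byte 0xF3 = 11110011 matches 11110xxx → 4-byte sequence.
Byte 1: 0xF3 = 11110011, payload 011 (3 bits).
Byte 2: 0x9F = 10011111 (10xxxxxx ✓), payload 011111.
Byte 3: 0x98 = 10011000 (10xxxxxx ✓), payload 011000.
Byte 4: 0xB5 = 10110101 (10xxxxxx ✓), payload 110101.
Concatenate: 011011111011000110101 = 0xDF635 (21 bits → U+DF635).

U+DF635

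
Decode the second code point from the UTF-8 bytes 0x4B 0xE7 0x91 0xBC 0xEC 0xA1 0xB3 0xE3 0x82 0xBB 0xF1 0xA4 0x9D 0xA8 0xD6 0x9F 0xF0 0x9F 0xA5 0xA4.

U+747C

Offset 0: leading byte 0x4B = 01001011 → 1-byte char #1 = 4B.
Offset 1: leading byte 0xE7 = 11100111 → 3-byte char #2 = E7 91 BC.
Leading byte 0xE7 = 11100111 matches 1110xxxx → 3-byte sequence.
Byte 1: 0xE7 = 11100111, payload 0111 (4 bits).
Byte 2: 0x91 = 10010001 (10xxxxxx ✓), payload 010001.
Byte 3: 0xBC = 10111100 (10xxxxxx ✓), payload 111100.
Concatenate: 0111010001111100 = 0x747C (16 bits → U+747C).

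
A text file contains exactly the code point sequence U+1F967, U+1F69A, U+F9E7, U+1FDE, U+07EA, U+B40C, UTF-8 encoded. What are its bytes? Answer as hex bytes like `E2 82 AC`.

U+1F967: 4-byte form → F0 9F A5 A7.
U+1F69A: 4-byte form → F0 9F 9A 9A.
U+F9E7: 3-byte form → EF A7 A7.
U+1FDE: 3-byte form → E1 BF 9E.
U+07EA: 2-byte form → DF AA.
U+B40C: 3-byte form → EB 90 8C.
Concatenated (19 bytes): F0 9F A5 A7 F0 9F 9A 9A EF A7 A7 E1 BF 9E DF AA EB 90 8C.

F0 9F A5 A7 F0 9F 9A 9A EF A7 A7 E1 BF 9E DF AA EB 90 8C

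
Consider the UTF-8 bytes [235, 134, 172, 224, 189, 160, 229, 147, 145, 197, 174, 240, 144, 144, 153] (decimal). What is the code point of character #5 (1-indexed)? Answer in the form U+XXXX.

Offset 0: leading byte 0xEB = 11101011 → 3-byte char #1 = EB 86 AC.
Offset 3: leading byte 0xE0 = 11100000 → 3-byte char #2 = E0 BD A0.
Offset 6: leading byte 0xE5 = 11100101 → 3-byte char #3 = E5 93 91.
Offset 9: leading byte 0xC5 = 11000101 → 2-byte char #4 = C5 AE.
Offset 11: leading byte 0xF0 = 11110000 → 4-byte char #5 = F0 90 90 99.
Leading byte 0xF0 = 11110000 matches 11110xxx → 4-byte sequence.
Byte 1: 0xF0 = 11110000, payload 000 (3 bits).
Byte 2: 0x90 = 10010000 (10xxxxxx ✓), payload 010000.
Byte 3: 0x90 = 10010000 (10xxxxxx ✓), payload 010000.
Byte 4: 0x99 = 10011001 (10xxxxxx ✓), payload 011001.
Concatenate: 000010000010000011001 = 0x10419 (21 bits → U+10419).

U+10419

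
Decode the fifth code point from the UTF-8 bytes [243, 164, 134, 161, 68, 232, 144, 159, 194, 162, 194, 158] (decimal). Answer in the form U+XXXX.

U+009E

Offset 0: leading byte 0xF3 = 11110011 → 4-byte char #1 = F3 A4 86 A1.
Offset 4: leading byte 0x44 = 01000100 → 1-byte char #2 = 44.
Offset 5: leading byte 0xE8 = 11101000 → 3-byte char #3 = E8 90 9F.
Offset 8: leading byte 0xC2 = 11000010 → 2-byte char #4 = C2 A2.
Offset 10: leading byte 0xC2 = 11000010 → 2-byte char #5 = C2 9E.
Leading byte 0xC2 = 11000010 matches 110xxxxx → 2-byte sequence.
Byte 1: 0xC2 = 11000010, payload 00010 (5 bits).
Byte 2: 0x9E = 10011110 (10xxxxxx ✓), payload 011110.
Concatenate: 00010011110 = 0x9E (11 bits → U+009E).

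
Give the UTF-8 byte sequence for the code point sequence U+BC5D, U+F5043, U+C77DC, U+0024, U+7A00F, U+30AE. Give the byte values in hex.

U+BC5D: 3-byte form → EB B1 9D.
U+F5043: 4-byte form → F3 B5 81 83.
U+C77DC: 4-byte form → F3 87 9F 9C.
U+0024: 1-byte form → 24.
U+7A00F: 4-byte form → F1 BA 80 8F.
U+30AE: 3-byte form → E3 82 AE.
Concatenated (19 bytes): EB B1 9D F3 B5 81 83 F3 87 9F 9C 24 F1 BA 80 8F E3 82 AE.

EB B1 9D F3 B5 81 83 F3 87 9F 9C 24 F1 BA 80 8F E3 82 AE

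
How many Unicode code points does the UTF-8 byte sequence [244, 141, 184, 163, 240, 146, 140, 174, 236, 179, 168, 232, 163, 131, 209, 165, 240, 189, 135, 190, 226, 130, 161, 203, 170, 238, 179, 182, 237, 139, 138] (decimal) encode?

10

Byte at offset 0: 0xF4 = 11110100 → 4-byte char (#1). Advance 4.
Byte at offset 4: 0xF0 = 11110000 → 4-byte char (#2). Advance 4.
Byte at offset 8: 0xEC = 11101100 → 3-byte char (#3). Advance 3.
Byte at offset 11: 0xE8 = 11101000 → 3-byte char (#4). Advance 3.
Byte at offset 14: 0xD1 = 11010001 → 2-byte char (#5). Advance 2.
Byte at offset 16: 0xF0 = 11110000 → 4-byte char (#6). Advance 4.
Byte at offset 20: 0xE2 = 11100010 → 3-byte char (#7). Advance 3.
Byte at offset 23: 0xCB = 11001011 → 2-byte char (#8). Advance 2.
Byte at offset 25: 0xEE = 11101110 → 3-byte char (#9). Advance 3.
Byte at offset 28: 0xED = 11101101 → 3-byte char (#10). Advance 3.
Reached end at offset 31 after 10 code points.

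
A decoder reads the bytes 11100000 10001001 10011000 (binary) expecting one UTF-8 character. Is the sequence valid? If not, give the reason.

Leading byte 0xE0 = 11100000 → 3-byte form.
Continuation bytes all match 10xxxxxx. Payload decodes to 0x258.
But 0x258 < 0x800, the minimum for a 3-byte sequence — this is an overlong encoding.

invalid (overlong encoding)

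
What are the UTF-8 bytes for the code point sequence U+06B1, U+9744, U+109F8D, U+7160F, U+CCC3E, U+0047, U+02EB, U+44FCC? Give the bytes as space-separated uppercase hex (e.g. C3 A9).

DA B1 E9 9D 84 F4 89 BE 8D F1 B1 98 8F F3 8C B0 BE 47 CB AB F1 84 BF 8C

U+06B1: 2-byte form → DA B1.
U+9744: 3-byte form → E9 9D 84.
U+109F8D: 4-byte form → F4 89 BE 8D.
U+7160F: 4-byte form → F1 B1 98 8F.
U+CCC3E: 4-byte form → F3 8C B0 BE.
U+0047: 1-byte form → 47.
U+02EB: 2-byte form → CB AB.
U+44FCC: 4-byte form → F1 84 BF 8C.
Concatenated (24 bytes): DA B1 E9 9D 84 F4 89 BE 8D F1 B1 98 8F F3 8C B0 BE 47 CB AB F1 84 BF 8C.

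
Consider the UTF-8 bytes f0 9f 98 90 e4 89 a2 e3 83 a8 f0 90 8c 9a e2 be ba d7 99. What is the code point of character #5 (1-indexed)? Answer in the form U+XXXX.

U+2FBA

Offset 0: leading byte 0xF0 = 11110000 → 4-byte char #1 = F0 9F 98 90.
Offset 4: leading byte 0xE4 = 11100100 → 3-byte char #2 = E4 89 A2.
Offset 7: leading byte 0xE3 = 11100011 → 3-byte char #3 = E3 83 A8.
Offset 10: leading byte 0xF0 = 11110000 → 4-byte char #4 = F0 90 8C 9A.
Offset 14: leading byte 0xE2 = 11100010 → 3-byte char #5 = E2 BE BA.
Leading byte 0xE2 = 11100010 matches 1110xxxx → 3-byte sequence.
Byte 1: 0xE2 = 11100010, payload 0010 (4 bits).
Byte 2: 0xBE = 10111110 (10xxxxxx ✓), payload 111110.
Byte 3: 0xBA = 10111010 (10xxxxxx ✓), payload 111010.
Concatenate: 0010111110111010 = 0x2FBA (16 bits → U+2FBA).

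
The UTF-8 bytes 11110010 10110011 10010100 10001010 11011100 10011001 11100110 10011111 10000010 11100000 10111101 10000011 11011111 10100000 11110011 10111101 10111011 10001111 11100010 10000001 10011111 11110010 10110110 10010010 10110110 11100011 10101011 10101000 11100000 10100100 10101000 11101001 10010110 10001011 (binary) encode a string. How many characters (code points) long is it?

11

Byte at offset 0: 0xF2 = 11110010 → 4-byte char (#1). Advance 4.
Byte at offset 4: 0xDC = 11011100 → 2-byte char (#2). Advance 2.
Byte at offset 6: 0xE6 = 11100110 → 3-byte char (#3). Advance 3.
Byte at offset 9: 0xE0 = 11100000 → 3-byte char (#4). Advance 3.
Byte at offset 12: 0xDF = 11011111 → 2-byte char (#5). Advance 2.
Byte at offset 14: 0xF3 = 11110011 → 4-byte char (#6). Advance 4.
Byte at offset 18: 0xE2 = 11100010 → 3-byte char (#7). Advance 3.
Byte at offset 21: 0xF2 = 11110010 → 4-byte char (#8). Advance 4.
Byte at offset 25: 0xE3 = 11100011 → 3-byte char (#9). Advance 3.
Byte at offset 28: 0xE0 = 11100000 → 3-byte char (#10). Advance 3.
Byte at offset 31: 0xE9 = 11101001 → 3-byte char (#11). Advance 3.
Reached end at offset 34 after 11 code points.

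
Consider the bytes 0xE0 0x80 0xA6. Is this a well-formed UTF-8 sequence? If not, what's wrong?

invalid (overlong encoding)

Leading byte 0xE0 = 11100000 → 3-byte form.
Continuation bytes all match 10xxxxxx. Payload decodes to 0x26.
But 0x26 < 0x800, the minimum for a 3-byte sequence — this is an overlong encoding.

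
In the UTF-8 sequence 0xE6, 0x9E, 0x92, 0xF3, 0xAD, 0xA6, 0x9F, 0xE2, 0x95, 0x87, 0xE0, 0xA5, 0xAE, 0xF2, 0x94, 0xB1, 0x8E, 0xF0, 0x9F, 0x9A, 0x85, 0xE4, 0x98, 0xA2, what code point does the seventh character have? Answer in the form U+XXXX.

U+4622

Offset 0: leading byte 0xE6 = 11100110 → 3-byte char #1 = E6 9E 92.
Offset 3: leading byte 0xF3 = 11110011 → 4-byte char #2 = F3 AD A6 9F.
Offset 7: leading byte 0xE2 = 11100010 → 3-byte char #3 = E2 95 87.
Offset 10: leading byte 0xE0 = 11100000 → 3-byte char #4 = E0 A5 AE.
Offset 13: leading byte 0xF2 = 11110010 → 4-byte char #5 = F2 94 B1 8E.
Offset 17: leading byte 0xF0 = 11110000 → 4-byte char #6 = F0 9F 9A 85.
Offset 21: leading byte 0xE4 = 11100100 → 3-byte char #7 = E4 98 A2.
Leading byte 0xE4 = 11100100 matches 1110xxxx → 3-byte sequence.
Byte 1: 0xE4 = 11100100, payload 0100 (4 bits).
Byte 2: 0x98 = 10011000 (10xxxxxx ✓), payload 011000.
Byte 3: 0xA2 = 10100010 (10xxxxxx ✓), payload 100010.
Concatenate: 0100011000100010 = 0x4622 (16 bits → U+4622).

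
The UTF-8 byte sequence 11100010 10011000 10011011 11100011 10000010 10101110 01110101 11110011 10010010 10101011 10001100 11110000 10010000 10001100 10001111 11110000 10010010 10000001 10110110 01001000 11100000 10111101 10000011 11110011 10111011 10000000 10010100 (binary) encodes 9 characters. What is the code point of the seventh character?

U+0048

Offset 0: leading byte 0xE2 = 11100010 → 3-byte char #1 = E2 98 9B.
Offset 3: leading byte 0xE3 = 11100011 → 3-byte char #2 = E3 82 AE.
Offset 6: leading byte 0x75 = 01110101 → 1-byte char #3 = 75.
Offset 7: leading byte 0xF3 = 11110011 → 4-byte char #4 = F3 92 AB 8C.
Offset 11: leading byte 0xF0 = 11110000 → 4-byte char #5 = F0 90 8C 8F.
Offset 15: leading byte 0xF0 = 11110000 → 4-byte char #6 = F0 92 81 B6.
Offset 19: leading byte 0x48 = 01001000 → 1-byte char #7 = 48.
Leading byte 0x48 = 01001000 matches 0xxxxxxx → 1-byte sequence.
Byte 1: 0x48 = 01001000, payload 1001000 (7 bits).
Concatenate: 1001000 = 0x48 (7 bits → U+0048).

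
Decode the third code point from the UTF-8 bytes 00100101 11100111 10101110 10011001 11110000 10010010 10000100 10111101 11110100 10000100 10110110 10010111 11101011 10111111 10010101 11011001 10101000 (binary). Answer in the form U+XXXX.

U+1213D

Offset 0: leading byte 0x25 = 00100101 → 1-byte char #1 = 25.
Offset 1: leading byte 0xE7 = 11100111 → 3-byte char #2 = E7 AE 99.
Offset 4: leading byte 0xF0 = 11110000 → 4-byte char #3 = F0 92 84 BD.
Leading byte 0xF0 = 11110000 matches 11110xxx → 4-byte sequence.
Byte 1: 0xF0 = 11110000, payload 000 (3 bits).
Byte 2: 0x92 = 10010010 (10xxxxxx ✓), payload 010010.
Byte 3: 0x84 = 10000100 (10xxxxxx ✓), payload 000100.
Byte 4: 0xBD = 10111101 (10xxxxxx ✓), payload 111101.
Concatenate: 000010010000100111101 = 0x1213D (21 bits → U+1213D).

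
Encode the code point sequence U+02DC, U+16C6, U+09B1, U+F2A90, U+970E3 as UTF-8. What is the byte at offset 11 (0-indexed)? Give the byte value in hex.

0x90

U+02DC → 2-byte form CB 9C at offsets 0–1.
U+16C6 → 3-byte form E1 9B 86 at offsets 2–4.
U+09B1 → 3-byte form E0 A6 B1 at offsets 5–7.
U+F2A90 → 4-byte form F3 B2 AA 90 at offsets 8–11.
Offset 11 falls in char 4's range; it's byte 4 of F3 B2 AA 90 = 0x90.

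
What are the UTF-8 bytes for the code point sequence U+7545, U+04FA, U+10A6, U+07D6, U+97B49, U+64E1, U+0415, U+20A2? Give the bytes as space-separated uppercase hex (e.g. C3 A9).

U+7545: 3-byte form → E7 95 85.
U+04FA: 2-byte form → D3 BA.
U+10A6: 3-byte form → E1 82 A6.
U+07D6: 2-byte form → DF 96.
U+97B49: 4-byte form → F2 97 AD 89.
U+64E1: 3-byte form → E6 93 A1.
U+0415: 2-byte form → D0 95.
U+20A2: 3-byte form → E2 82 A2.
Concatenated (22 bytes): E7 95 85 D3 BA E1 82 A6 DF 96 F2 97 AD 89 E6 93 A1 D0 95 E2 82 A2.

E7 95 85 D3 BA E1 82 A6 DF 96 F2 97 AD 89 E6 93 A1 D0 95 E2 82 A2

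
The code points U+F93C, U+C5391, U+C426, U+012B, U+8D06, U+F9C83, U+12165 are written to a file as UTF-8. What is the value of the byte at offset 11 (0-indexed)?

U+F93C → 3-byte form EF A4 BC at offsets 0–2.
U+C5391 → 4-byte form F3 85 8E 91 at offsets 3–6.
U+C426 → 3-byte form EC 90 A6 at offsets 7–9.
U+012B → 2-byte form C4 AB at offsets 10–11.
Offset 11 falls in char 4's range; it's byte 2 of C4 AB = 0xAB.

0xAB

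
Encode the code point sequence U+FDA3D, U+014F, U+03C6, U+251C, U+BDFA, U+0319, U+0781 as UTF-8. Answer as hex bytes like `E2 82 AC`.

U+FDA3D: 4-byte form → F3 BD A8 BD.
U+014F: 2-byte form → C5 8F.
U+03C6: 2-byte form → CF 86.
U+251C: 3-byte form → E2 94 9C.
U+BDFA: 3-byte form → EB B7 BA.
U+0319: 2-byte form → CC 99.
U+0781: 2-byte form → DE 81.
Concatenated (18 bytes): F3 BD A8 BD C5 8F CF 86 E2 94 9C EB B7 BA CC 99 DE 81.

F3 BD A8 BD C5 8F CF 86 E2 94 9C EB B7 BA CC 99 DE 81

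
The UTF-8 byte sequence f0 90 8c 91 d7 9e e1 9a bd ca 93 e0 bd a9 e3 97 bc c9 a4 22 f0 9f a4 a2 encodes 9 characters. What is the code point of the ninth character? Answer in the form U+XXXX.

Offset 0: leading byte 0xF0 = 11110000 → 4-byte char #1 = F0 90 8C 91.
Offset 4: leading byte 0xD7 = 11010111 → 2-byte char #2 = D7 9E.
Offset 6: leading byte 0xE1 = 11100001 → 3-byte char #3 = E1 9A BD.
Offset 9: leading byte 0xCA = 11001010 → 2-byte char #4 = CA 93.
Offset 11: leading byte 0xE0 = 11100000 → 3-byte char #5 = E0 BD A9.
Offset 14: leading byte 0xE3 = 11100011 → 3-byte char #6 = E3 97 BC.
Offset 17: leading byte 0xC9 = 11001001 → 2-byte char #7 = C9 A4.
Offset 19: leading byte 0x22 = 00100010 → 1-byte char #8 = 22.
Offset 20: leading byte 0xF0 = 11110000 → 4-byte char #9 = F0 9F A4 A2.
Leading byte 0xF0 = 11110000 matches 11110xxx → 4-byte sequence.
Byte 1: 0xF0 = 11110000, payload 000 (3 bits).
Byte 2: 0x9F = 10011111 (10xxxxxx ✓), payload 011111.
Byte 3: 0xA4 = 10100100 (10xxxxxx ✓), payload 100100.
Byte 4: 0xA2 = 10100010 (10xxxxxx ✓), payload 100010.
Concatenate: 000011111100100100010 = 0x1F922 (21 bits → U+1F922).

U+1F922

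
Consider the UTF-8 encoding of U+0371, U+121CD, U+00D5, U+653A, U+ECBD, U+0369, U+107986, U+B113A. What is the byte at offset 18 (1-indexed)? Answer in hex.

1-indexed offset 18 is 0-indexed offset 17.
U+0371 → 2-byte form CD B1 at offsets 0–1.
U+121CD → 4-byte form F0 92 87 8D at offsets 2–5.
U+00D5 → 2-byte form C3 95 at offsets 6–7.
U+653A → 3-byte form E6 94 BA at offsets 8–10.
U+ECBD → 3-byte form EE B2 BD at offsets 11–13.
U+0369 → 2-byte form CD A9 at offsets 14–15.
U+107986 → 4-byte form F4 87 A6 86 at offsets 16–19.
Offset 17 falls in char 7's range; it's byte 2 of F4 87 A6 86 = 0x87.

0x87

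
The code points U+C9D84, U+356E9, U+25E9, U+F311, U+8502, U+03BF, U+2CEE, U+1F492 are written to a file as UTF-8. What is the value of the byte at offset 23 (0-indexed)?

0x9F

U+C9D84 → 4-byte form F3 89 B6 84 at offsets 0–3.
U+356E9 → 4-byte form F0 B5 9B A9 at offsets 4–7.
U+25E9 → 3-byte form E2 97 A9 at offsets 8–10.
U+F311 → 3-byte form EF 8C 91 at offsets 11–13.
U+8502 → 3-byte form E8 94 82 at offsets 14–16.
U+03BF → 2-byte form CE BF at offsets 17–18.
U+2CEE → 3-byte form E2 B3 AE at offsets 19–21.
U+1F492 → 4-byte form F0 9F 92 92 at offsets 22–25.
Offset 23 falls in char 8's range; it's byte 2 of F0 9F 92 92 = 0x9F.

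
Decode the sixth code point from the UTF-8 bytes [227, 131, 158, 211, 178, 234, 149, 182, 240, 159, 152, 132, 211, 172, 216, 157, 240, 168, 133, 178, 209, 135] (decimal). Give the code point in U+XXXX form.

U+061D

Offset 0: leading byte 0xE3 = 11100011 → 3-byte char #1 = E3 83 9E.
Offset 3: leading byte 0xD3 = 11010011 → 2-byte char #2 = D3 B2.
Offset 5: leading byte 0xEA = 11101010 → 3-byte char #3 = EA 95 B6.
Offset 8: leading byte 0xF0 = 11110000 → 4-byte char #4 = F0 9F 98 84.
Offset 12: leading byte 0xD3 = 11010011 → 2-byte char #5 = D3 AC.
Offset 14: leading byte 0xD8 = 11011000 → 2-byte char #6 = D8 9D.
Leading byte 0xD8 = 11011000 matches 110xxxxx → 2-byte sequence.
Byte 1: 0xD8 = 11011000, payload 11000 (5 bits).
Byte 2: 0x9D = 10011101 (10xxxxxx ✓), payload 011101.
Concatenate: 11000011101 = 0x61D (11 bits → U+061D).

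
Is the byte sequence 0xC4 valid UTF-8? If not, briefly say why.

invalid (sequence truncated)

Leading byte 0xC4 = 11000100 → 2-byte form, but only 1 byte is present.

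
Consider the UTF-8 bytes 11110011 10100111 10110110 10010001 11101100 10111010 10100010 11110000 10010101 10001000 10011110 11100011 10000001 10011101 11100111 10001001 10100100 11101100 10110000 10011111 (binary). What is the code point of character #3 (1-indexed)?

Offset 0: leading byte 0xF3 = 11110011 → 4-byte char #1 = F3 A7 B6 91.
Offset 4: leading byte 0xEC = 11101100 → 3-byte char #2 = EC BA A2.
Offset 7: leading byte 0xF0 = 11110000 → 4-byte char #3 = F0 95 88 9E.
Leading byte 0xF0 = 11110000 matches 11110xxx → 4-byte sequence.
Byte 1: 0xF0 = 11110000, payload 000 (3 bits).
Byte 2: 0x95 = 10010101 (10xxxxxx ✓), payload 010101.
Byte 3: 0x88 = 10001000 (10xxxxxx ✓), payload 001000.
Byte 4: 0x9E = 10011110 (10xxxxxx ✓), payload 011110.
Concatenate: 000010101001000011110 = 0x1521E (21 bits → U+1521E).

U+1521E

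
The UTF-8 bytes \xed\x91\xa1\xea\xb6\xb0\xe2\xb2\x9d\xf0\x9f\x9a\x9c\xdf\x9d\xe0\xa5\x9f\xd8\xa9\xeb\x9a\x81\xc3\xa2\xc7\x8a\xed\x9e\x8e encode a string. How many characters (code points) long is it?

Byte at offset 0: 0xED = 11101101 → 3-byte char (#1). Advance 3.
Byte at offset 3: 0xEA = 11101010 → 3-byte char (#2). Advance 3.
Byte at offset 6: 0xE2 = 11100010 → 3-byte char (#3). Advance 3.
Byte at offset 9: 0xF0 = 11110000 → 4-byte char (#4). Advance 4.
Byte at offset 13: 0xDF = 11011111 → 2-byte char (#5). Advance 2.
Byte at offset 15: 0xE0 = 11100000 → 3-byte char (#6). Advance 3.
Byte at offset 18: 0xD8 = 11011000 → 2-byte char (#7). Advance 2.
Byte at offset 20: 0xEB = 11101011 → 3-byte char (#8). Advance 3.
Byte at offset 23: 0xC3 = 11000011 → 2-byte char (#9). Advance 2.
Byte at offset 25: 0xC7 = 11000111 → 2-byte char (#10). Advance 2.
Byte at offset 27: 0xED = 11101101 → 3-byte char (#11). Advance 3.
Reached end at offset 30 after 11 code points.

11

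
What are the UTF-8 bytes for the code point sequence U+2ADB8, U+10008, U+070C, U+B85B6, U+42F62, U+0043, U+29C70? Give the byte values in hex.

U+2ADB8: 4-byte form → F0 AA B6 B8.
U+10008: 4-byte form → F0 90 80 88.
U+070C: 2-byte form → DC 8C.
U+B85B6: 4-byte form → F2 B8 96 B6.
U+42F62: 4-byte form → F1 82 BD A2.
U+0043: 1-byte form → 43.
U+29C70: 4-byte form → F0 A9 B1 B0.
Concatenated (23 bytes): F0 AA B6 B8 F0 90 80 88 DC 8C F2 B8 96 B6 F1 82 BD A2 43 F0 A9 B1 B0.

F0 AA B6 B8 F0 90 80 88 DC 8C F2 B8 96 B6 F1 82 BD A2 43 F0 A9 B1 B0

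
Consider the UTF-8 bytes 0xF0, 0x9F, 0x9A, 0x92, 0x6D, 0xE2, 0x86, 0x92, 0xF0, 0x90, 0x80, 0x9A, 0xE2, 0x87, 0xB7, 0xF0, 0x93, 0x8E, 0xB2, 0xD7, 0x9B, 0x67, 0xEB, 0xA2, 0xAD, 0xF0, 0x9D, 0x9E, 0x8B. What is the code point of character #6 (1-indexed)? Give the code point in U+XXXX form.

U+133B2

Offset 0: leading byte 0xF0 = 11110000 → 4-byte char #1 = F0 9F 9A 92.
Offset 4: leading byte 0x6D = 01101101 → 1-byte char #2 = 6D.
Offset 5: leading byte 0xE2 = 11100010 → 3-byte char #3 = E2 86 92.
Offset 8: leading byte 0xF0 = 11110000 → 4-byte char #4 = F0 90 80 9A.
Offset 12: leading byte 0xE2 = 11100010 → 3-byte char #5 = E2 87 B7.
Offset 15: leading byte 0xF0 = 11110000 → 4-byte char #6 = F0 93 8E B2.
Leading byte 0xF0 = 11110000 matches 11110xxx → 4-byte sequence.
Byte 1: 0xF0 = 11110000, payload 000 (3 bits).
Byte 2: 0x93 = 10010011 (10xxxxxx ✓), payload 010011.
Byte 3: 0x8E = 10001110 (10xxxxxx ✓), payload 001110.
Byte 4: 0xB2 = 10110010 (10xxxxxx ✓), payload 110010.
Concatenate: 000010011001110110010 = 0x133B2 (21 bits → U+133B2).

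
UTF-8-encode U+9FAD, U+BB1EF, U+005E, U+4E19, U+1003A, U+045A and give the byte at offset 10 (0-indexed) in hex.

0x99

U+9FAD → 3-byte form E9 BE AD at offsets 0–2.
U+BB1EF → 4-byte form F2 BB 87 AF at offsets 3–6.
U+005E → 1-byte form 5E at offsets 7–7.
U+4E19 → 3-byte form E4 B8 99 at offsets 8–10.
Offset 10 falls in char 4's range; it's byte 3 of E4 B8 99 = 0x99.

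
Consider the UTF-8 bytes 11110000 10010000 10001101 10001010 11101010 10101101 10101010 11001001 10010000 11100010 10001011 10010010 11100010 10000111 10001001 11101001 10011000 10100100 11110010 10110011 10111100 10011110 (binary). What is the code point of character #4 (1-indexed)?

Offset 0: leading byte 0xF0 = 11110000 → 4-byte char #1 = F0 90 8D 8A.
Offset 4: leading byte 0xEA = 11101010 → 3-byte char #2 = EA AD AA.
Offset 7: leading byte 0xC9 = 11001001 → 2-byte char #3 = C9 90.
Offset 9: leading byte 0xE2 = 11100010 → 3-byte char #4 = E2 8B 92.
Leading byte 0xE2 = 11100010 matches 1110xxxx → 3-byte sequence.
Byte 1: 0xE2 = 11100010, payload 0010 (4 bits).
Byte 2: 0x8B = 10001011 (10xxxxxx ✓), payload 001011.
Byte 3: 0x92 = 10010010 (10xxxxxx ✓), payload 010010.
Concatenate: 0010001011010010 = 0x22D2 (16 bits → U+22D2).

U+22D2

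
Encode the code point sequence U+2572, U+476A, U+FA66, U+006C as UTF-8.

U+2572: 3-byte form → E2 95 B2.
U+476A: 3-byte form → E4 9D AA.
U+FA66: 3-byte form → EF A9 A6.
U+006C: 1-byte form → 6C.
Concatenated (10 bytes): E2 95 B2 E4 9D AA EF A9 A6 6C.

E2 95 B2 E4 9D AA EF A9 A6 6C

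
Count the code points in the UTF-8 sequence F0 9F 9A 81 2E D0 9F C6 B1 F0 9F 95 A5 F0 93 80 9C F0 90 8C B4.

Byte at offset 0: 0xF0 = 11110000 → 4-byte char (#1). Advance 4.
Byte at offset 4: 0x2E = 00101110 → 1-byte char (#2). Advance 1.
Byte at offset 5: 0xD0 = 11010000 → 2-byte char (#3). Advance 2.
Byte at offset 7: 0xC6 = 11000110 → 2-byte char (#4). Advance 2.
Byte at offset 9: 0xF0 = 11110000 → 4-byte char (#5). Advance 4.
Byte at offset 13: 0xF0 = 11110000 → 4-byte char (#6). Advance 4.
Byte at offset 17: 0xF0 = 11110000 → 4-byte char (#7). Advance 4.
Reached end at offset 21 after 7 code points.

7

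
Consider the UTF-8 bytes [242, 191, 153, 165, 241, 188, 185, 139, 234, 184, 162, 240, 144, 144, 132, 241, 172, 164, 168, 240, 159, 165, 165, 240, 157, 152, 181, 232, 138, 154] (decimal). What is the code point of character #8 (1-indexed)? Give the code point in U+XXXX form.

Offset 0: leading byte 0xF2 = 11110010 → 4-byte char #1 = F2 BF 99 A5.
Offset 4: leading byte 0xF1 = 11110001 → 4-byte char #2 = F1 BC B9 8B.
Offset 8: leading byte 0xEA = 11101010 → 3-byte char #3 = EA B8 A2.
Offset 11: leading byte 0xF0 = 11110000 → 4-byte char #4 = F0 90 90 84.
Offset 15: leading byte 0xF1 = 11110001 → 4-byte char #5 = F1 AC A4 A8.
Offset 19: leading byte 0xF0 = 11110000 → 4-byte char #6 = F0 9F A5 A5.
Offset 23: leading byte 0xF0 = 11110000 → 4-byte char #7 = F0 9D 98 B5.
Offset 27: leading byte 0xE8 = 11101000 → 3-byte char #8 = E8 8A 9A.
Leading byte 0xE8 = 11101000 matches 1110xxxx → 3-byte sequence.
Byte 1: 0xE8 = 11101000, payload 1000 (4 bits).
Byte 2: 0x8A = 10001010 (10xxxxxx ✓), payload 001010.
Byte 3: 0x9A = 10011010 (10xxxxxx ✓), payload 011010.
Concatenate: 1000001010011010 = 0x829A (16 bits → U+829A).

U+829A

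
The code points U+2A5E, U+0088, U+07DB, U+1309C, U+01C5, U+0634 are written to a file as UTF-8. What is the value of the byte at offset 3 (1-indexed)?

1-indexed offset 3 is 0-indexed offset 2.
U+2A5E → 3-byte form E2 A9 9E at offsets 0–2.
Offset 2 falls in char 1's range; it's byte 3 of E2 A9 9E = 0x9E.

0x9E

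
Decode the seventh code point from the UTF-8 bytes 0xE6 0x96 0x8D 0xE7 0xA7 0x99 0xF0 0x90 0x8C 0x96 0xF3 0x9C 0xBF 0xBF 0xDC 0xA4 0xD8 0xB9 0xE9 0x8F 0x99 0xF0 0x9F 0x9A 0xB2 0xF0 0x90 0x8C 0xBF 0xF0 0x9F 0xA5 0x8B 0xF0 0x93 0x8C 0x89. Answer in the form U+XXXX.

U+93D9

Offset 0: leading byte 0xE6 = 11100110 → 3-byte char #1 = E6 96 8D.
Offset 3: leading byte 0xE7 = 11100111 → 3-byte char #2 = E7 A7 99.
Offset 6: leading byte 0xF0 = 11110000 → 4-byte char #3 = F0 90 8C 96.
Offset 10: leading byte 0xF3 = 11110011 → 4-byte char #4 = F3 9C BF BF.
Offset 14: leading byte 0xDC = 11011100 → 2-byte char #5 = DC A4.
Offset 16: leading byte 0xD8 = 11011000 → 2-byte char #6 = D8 B9.
Offset 18: leading byte 0xE9 = 11101001 → 3-byte char #7 = E9 8F 99.
Leading byte 0xE9 = 11101001 matches 1110xxxx → 3-byte sequence.
Byte 1: 0xE9 = 11101001, payload 1001 (4 bits).
Byte 2: 0x8F = 10001111 (10xxxxxx ✓), payload 001111.
Byte 3: 0x99 = 10011001 (10xxxxxx ✓), payload 011001.
Concatenate: 1001001111011001 = 0x93D9 (16 bits → U+93D9).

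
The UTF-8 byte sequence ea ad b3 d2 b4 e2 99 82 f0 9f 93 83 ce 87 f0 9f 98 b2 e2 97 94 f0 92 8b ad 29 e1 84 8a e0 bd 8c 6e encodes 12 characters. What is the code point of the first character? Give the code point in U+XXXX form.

Offset 0: leading byte 0xEA = 11101010 → 3-byte char #1 = EA AD B3.
Leading byte 0xEA = 11101010 matches 1110xxxx → 3-byte sequence.
Byte 1: 0xEA = 11101010, payload 1010 (4 bits).
Byte 2: 0xAD = 10101101 (10xxxxxx ✓), payload 101101.
Byte 3: 0xB3 = 10110011 (10xxxxxx ✓), payload 110011.
Concatenate: 1010101101110011 = 0xAB73 (16 bits → U+AB73).

U+AB73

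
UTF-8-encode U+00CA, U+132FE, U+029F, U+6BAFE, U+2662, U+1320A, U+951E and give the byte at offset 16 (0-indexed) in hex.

U+00CA → 2-byte form C3 8A at offsets 0–1.
U+132FE → 4-byte form F0 93 8B BE at offsets 2–5.
U+029F → 2-byte form CA 9F at offsets 6–7.
U+6BAFE → 4-byte form F1 AB AB BE at offsets 8–11.
U+2662 → 3-byte form E2 99 A2 at offsets 12–14.
U+1320A → 4-byte form F0 93 88 8A at offsets 15–18.
Offset 16 falls in char 6's range; it's byte 2 of F0 93 88 8A = 0x93.

0x93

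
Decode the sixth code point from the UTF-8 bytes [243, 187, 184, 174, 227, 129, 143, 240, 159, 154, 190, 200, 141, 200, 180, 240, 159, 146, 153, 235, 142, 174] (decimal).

U+1F499

Offset 0: leading byte 0xF3 = 11110011 → 4-byte char #1 = F3 BB B8 AE.
Offset 4: leading byte 0xE3 = 11100011 → 3-byte char #2 = E3 81 8F.
Offset 7: leading byte 0xF0 = 11110000 → 4-byte char #3 = F0 9F 9A BE.
Offset 11: leading byte 0xC8 = 11001000 → 2-byte char #4 = C8 8D.
Offset 13: leading byte 0xC8 = 11001000 → 2-byte char #5 = C8 B4.
Offset 15: leading byte 0xF0 = 11110000 → 4-byte char #6 = F0 9F 92 99.
Leading byte 0xF0 = 11110000 matches 11110xxx → 4-byte sequence.
Byte 1: 0xF0 = 11110000, payload 000 (3 bits).
Byte 2: 0x9F = 10011111 (10xxxxxx ✓), payload 011111.
Byte 3: 0x92 = 10010010 (10xxxxxx ✓), payload 010010.
Byte 4: 0x99 = 10011001 (10xxxxxx ✓), payload 011001.
Concatenate: 000011111010010011001 = 0x1F499 (21 bits → U+1F499).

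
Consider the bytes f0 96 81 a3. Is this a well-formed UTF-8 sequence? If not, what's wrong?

Leading byte 0xF0 = 11110000 → 4-byte form.
Continuation bytes 0x96=10010110, 0x81=10000001, 0xA3=10100011 all match 10xxxxxx.
Decoded value 0x16063 is ≥ 0x10000 (shortest form) and not a surrogate.

valid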